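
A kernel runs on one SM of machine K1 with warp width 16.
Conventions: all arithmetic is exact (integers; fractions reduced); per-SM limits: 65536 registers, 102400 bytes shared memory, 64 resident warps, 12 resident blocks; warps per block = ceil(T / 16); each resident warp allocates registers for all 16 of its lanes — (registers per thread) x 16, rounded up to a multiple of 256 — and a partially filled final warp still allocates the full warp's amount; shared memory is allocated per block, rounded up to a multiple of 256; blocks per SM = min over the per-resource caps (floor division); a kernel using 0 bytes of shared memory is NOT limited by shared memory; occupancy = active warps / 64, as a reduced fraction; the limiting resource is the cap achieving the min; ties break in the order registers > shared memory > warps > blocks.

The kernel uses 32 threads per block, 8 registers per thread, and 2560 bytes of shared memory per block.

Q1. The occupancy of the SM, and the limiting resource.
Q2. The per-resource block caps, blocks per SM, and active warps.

Answer: occupancy 3/8, limited by blocks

registers: 128 blocks
shared memory: 40 blocks
warps: 32 blocks
blocks: 12 blocks

Answer: 12 blocks, 24 active warps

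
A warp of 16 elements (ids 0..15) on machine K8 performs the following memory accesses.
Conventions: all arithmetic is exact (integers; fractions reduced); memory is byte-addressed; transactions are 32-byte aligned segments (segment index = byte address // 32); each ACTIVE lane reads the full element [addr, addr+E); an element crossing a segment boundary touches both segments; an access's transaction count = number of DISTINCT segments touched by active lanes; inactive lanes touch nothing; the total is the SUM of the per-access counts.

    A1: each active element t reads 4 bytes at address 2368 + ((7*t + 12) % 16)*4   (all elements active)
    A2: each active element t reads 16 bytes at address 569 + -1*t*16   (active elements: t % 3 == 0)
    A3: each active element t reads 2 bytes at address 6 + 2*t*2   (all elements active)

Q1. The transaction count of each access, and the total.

A1: 2 transactions
A2: 9 transactions
A3: 3 transactions

Answer: 2,9,3; total 14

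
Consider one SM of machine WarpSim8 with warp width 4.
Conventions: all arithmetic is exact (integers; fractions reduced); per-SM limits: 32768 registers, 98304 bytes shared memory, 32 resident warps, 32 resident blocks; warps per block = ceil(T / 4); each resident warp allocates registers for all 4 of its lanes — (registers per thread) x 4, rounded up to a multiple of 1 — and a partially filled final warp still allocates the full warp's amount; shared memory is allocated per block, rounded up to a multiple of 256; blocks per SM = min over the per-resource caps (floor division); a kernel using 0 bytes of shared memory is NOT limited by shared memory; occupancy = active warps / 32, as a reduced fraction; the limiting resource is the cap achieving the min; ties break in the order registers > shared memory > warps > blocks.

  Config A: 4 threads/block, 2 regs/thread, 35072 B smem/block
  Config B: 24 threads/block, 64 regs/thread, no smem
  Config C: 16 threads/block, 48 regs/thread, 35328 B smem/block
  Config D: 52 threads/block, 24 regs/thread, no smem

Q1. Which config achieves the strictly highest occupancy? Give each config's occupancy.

occupancies: A 1/16, B 15/16, C 1/4, D 13/16

Answer: B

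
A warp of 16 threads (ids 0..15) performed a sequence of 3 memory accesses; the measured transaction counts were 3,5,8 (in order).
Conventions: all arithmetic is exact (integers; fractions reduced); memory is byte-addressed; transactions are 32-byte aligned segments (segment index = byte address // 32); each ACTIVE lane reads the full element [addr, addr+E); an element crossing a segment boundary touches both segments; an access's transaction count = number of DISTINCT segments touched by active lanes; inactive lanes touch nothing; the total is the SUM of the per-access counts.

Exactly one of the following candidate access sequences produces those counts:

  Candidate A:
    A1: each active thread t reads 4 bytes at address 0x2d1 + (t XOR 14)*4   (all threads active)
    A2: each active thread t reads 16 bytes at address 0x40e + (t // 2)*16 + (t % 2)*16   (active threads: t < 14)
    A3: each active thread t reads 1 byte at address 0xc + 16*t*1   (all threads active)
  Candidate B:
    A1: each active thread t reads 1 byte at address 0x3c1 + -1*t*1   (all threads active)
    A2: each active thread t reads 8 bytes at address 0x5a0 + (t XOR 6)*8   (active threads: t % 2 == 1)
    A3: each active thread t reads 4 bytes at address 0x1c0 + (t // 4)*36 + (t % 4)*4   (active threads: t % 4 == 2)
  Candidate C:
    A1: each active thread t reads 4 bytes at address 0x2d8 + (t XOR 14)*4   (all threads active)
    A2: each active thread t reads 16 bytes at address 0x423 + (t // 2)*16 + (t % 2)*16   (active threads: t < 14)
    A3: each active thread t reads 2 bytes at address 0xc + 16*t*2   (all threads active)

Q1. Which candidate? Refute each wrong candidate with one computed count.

B: A1 gives 2 transactions, not 3
C: A3 gives 16 transactions, not 8
A: all counts match (3,5,8)

Answer: A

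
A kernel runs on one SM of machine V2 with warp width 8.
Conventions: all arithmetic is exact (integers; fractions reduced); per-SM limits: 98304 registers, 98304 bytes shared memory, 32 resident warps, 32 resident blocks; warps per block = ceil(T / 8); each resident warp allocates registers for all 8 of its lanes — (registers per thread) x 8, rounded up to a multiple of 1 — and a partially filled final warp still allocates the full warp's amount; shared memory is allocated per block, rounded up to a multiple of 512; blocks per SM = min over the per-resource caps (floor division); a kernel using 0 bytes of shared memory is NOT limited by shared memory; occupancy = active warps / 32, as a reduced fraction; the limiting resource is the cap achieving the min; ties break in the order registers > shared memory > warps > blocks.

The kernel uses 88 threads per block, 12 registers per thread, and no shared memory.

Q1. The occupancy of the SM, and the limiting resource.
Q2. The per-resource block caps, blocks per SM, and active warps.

Answer: occupancy 11/16, limited by warps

registers: 93 blocks
shared memory: no limit (kernel uses none)
warps: 2 blocks
blocks: 32 blocks

Answer: 2 blocks, 22 active warps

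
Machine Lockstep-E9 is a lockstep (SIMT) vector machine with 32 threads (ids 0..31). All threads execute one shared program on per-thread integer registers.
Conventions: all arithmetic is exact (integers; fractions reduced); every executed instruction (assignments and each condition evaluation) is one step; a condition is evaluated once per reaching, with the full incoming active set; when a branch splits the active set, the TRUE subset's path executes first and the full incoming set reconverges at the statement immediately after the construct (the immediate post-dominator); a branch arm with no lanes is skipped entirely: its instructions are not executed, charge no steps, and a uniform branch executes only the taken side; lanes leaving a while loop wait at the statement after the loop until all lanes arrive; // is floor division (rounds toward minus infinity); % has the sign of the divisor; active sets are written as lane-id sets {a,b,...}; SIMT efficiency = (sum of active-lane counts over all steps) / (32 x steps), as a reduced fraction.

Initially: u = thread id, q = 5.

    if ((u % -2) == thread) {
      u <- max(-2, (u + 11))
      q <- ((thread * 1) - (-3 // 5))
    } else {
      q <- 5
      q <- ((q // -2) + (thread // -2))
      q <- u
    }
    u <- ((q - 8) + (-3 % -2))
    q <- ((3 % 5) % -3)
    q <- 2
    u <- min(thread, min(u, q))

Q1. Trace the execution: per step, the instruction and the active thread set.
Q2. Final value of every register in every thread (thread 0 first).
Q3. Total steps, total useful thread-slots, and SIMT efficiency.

step 0: eval ((u % -2) == thread)    {0,1,2,3,4,5,6,7,8,9,10,11,12,13,14,15,16,17,18,19,20,21,22,23,24,25,26,27,28,29,30,31}
step 1: u <- max(-2, (u + 11))       {0}
step 2: q <- ((thread * 1) - (-3 // 5)) {0}
step 3: q <- 5                       {1,2,3,4,5,6,7,8,9,10,11,12,13,14,15,16,17,18,19,20,21,22,23,24,25,26,27,28,29,30,31}
step 4: q <- ((q // -2) + (thread // -2)) {1,2,3,4,5,6,7,8,9,10,11,12,13,14,15,16,17,18,19,20,21,22,23,24,25,26,27,28,29,30,31}
step 5: q <- u                       {1,2,3,4,5,6,7,8,9,10,11,12,13,14,15,16,17,18,19,20,21,22,23,24,25,26,27,28,29,30,31}
step 6: u <- ((q - 8) + (-3 % -2))   {0,1,2,3,4,5,6,7,8,9,10,11,12,13,14,15,16,17,18,19,20,21,22,23,24,25,26,27,28,29,30,31}
step 7: q <- ((3 % 5) % -3)          {0,1,2,3,4,5,6,7,8,9,10,11,12,13,14,15,16,17,18,19,20,21,22,23,24,25,26,27,28,29,30,31}
step 8: q <- 2                       {0,1,2,3,4,5,6,7,8,9,10,11,12,13,14,15,16,17,18,19,20,21,22,23,24,25,26,27,28,29,30,31}
step 9: u <- min(thread, min(u, q))  {0,1,2,3,4,5,6,7,8,9,10,11,12,13,14,15,16,17,18,19,20,21,22,23,24,25,26,27,28,29,30,31}

Answer: 10 steps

u: -8,-8,-7,-6,-5,-4,-3,-2,-1,0,1,2,2,2,2,2,2,2,2,2,2,2,2,2,2,2,2,2,2,2,2,2
q: 2,2,2,2,2,2,2,2,2,2,2,2,2,2,2,2,2,2,2,2,2,2,2,2,2,2,2,2,2,2,2,2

steps = 10; useful = 255; efficiency = 255/320 = 51/64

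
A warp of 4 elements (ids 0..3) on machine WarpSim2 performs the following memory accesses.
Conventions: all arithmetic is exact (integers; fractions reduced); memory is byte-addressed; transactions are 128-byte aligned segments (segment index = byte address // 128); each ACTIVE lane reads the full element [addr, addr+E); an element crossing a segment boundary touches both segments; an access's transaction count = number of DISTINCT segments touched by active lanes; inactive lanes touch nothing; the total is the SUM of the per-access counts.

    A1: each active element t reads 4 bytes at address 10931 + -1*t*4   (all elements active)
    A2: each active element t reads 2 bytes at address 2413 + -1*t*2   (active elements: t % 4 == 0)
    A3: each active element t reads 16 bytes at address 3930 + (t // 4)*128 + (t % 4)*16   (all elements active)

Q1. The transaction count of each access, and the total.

A1: 1 transaction
A2: 1 transaction
A3: 2 transactions

Answer: 1,1,2; total 4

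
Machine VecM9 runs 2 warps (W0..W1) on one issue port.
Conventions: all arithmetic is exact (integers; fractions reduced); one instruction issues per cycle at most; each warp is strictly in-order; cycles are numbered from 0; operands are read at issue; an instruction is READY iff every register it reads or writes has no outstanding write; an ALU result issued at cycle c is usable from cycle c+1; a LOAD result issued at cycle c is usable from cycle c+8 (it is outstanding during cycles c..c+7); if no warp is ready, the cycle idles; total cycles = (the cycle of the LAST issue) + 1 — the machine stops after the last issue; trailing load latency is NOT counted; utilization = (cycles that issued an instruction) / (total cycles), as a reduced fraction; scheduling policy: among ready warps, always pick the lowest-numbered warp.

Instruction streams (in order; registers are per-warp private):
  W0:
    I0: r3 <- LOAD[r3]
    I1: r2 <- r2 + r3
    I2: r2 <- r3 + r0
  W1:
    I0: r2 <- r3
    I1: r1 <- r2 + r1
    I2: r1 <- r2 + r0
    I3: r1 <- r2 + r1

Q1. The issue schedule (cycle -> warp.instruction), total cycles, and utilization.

cycle 0: W0.I0
cycle 1: W1.I0
cycle 2: W1.I1
cycle 3: W1.I2
cycle 4: W1.I3
cycle 5: idle
cycle 6: idle
cycle 7: idle
cycle 8: W0.I1
cycle 9: W0.I2

Answer: 10 cycles, utilization 7/10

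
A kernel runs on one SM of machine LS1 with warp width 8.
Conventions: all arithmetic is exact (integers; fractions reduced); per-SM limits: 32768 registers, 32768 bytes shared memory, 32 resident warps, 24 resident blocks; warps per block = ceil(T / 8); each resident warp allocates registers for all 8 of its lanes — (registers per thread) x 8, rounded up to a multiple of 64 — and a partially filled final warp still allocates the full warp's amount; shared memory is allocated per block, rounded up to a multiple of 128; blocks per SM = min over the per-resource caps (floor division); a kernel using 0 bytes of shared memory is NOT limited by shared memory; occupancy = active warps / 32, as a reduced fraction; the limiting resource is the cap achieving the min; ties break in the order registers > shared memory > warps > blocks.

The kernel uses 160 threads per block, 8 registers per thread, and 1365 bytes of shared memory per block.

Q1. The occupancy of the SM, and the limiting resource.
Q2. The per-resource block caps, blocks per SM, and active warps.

Answer: occupancy 5/8, limited by warps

registers: 25 blocks
shared memory: 23 blocks
warps: 1 block
blocks: 24 blocks

Answer: 1 block, 20 active warps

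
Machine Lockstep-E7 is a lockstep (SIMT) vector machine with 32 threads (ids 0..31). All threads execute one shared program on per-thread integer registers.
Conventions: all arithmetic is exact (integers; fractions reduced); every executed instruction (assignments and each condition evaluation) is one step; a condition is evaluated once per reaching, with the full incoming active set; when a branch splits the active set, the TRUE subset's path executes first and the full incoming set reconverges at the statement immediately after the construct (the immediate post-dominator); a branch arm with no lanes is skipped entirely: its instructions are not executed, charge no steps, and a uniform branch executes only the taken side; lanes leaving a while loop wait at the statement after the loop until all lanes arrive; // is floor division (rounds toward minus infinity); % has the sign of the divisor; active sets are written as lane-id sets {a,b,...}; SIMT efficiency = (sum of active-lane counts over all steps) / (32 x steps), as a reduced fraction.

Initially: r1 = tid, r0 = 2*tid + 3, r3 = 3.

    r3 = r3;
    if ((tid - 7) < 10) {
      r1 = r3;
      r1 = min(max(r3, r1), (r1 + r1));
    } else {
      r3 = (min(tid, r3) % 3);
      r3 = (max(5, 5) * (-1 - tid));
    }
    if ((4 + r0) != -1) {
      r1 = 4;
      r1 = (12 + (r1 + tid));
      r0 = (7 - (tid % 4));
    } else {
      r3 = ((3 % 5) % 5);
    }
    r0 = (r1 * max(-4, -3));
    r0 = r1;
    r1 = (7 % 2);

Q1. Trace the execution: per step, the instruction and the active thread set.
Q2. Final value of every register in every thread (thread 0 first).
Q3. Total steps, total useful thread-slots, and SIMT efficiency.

step 0: r3 <- r3                     {0,1,2,3,4,5,6,7,8,9,10,11,12,13,14,15,16,17,18,19,20,21,22,23,24,25,26,27,28,29,30,31}
step 1: eval ((tid - 7) < 10)        {0,1,2,3,4,5,6,7,8,9,10,11,12,13,14,15,16,17,18,19,20,21,22,23,24,25,26,27,28,29,30,31}
step 2: r1 <- r3                     {0,1,2,3,4,5,6,7,8,9,10,11,12,13,14,15,16}
step 3: r1 <- min(max(r3, r1), (r1 + r1)) {0,1,2,3,4,5,6,7,8,9,10,11,12,13,14,15,16}
step 4: r3 <- (min(tid, r3) % 3)     {17,18,19,20,21,22,23,24,25,26,27,28,29,30,31}
step 5: r3 <- (max(5, 5) * (-1 - tid)) {17,18,19,20,21,22,23,24,25,26,27,28,29,30,31}
step 6: eval ((4 + r0) != -1)        {0,1,2,3,4,5,6,7,8,9,10,11,12,13,14,15,16,17,18,19,20,21,22,23,24,25,26,27,28,29,30,31}
step 7: r1 <- 4                      {0,1,2,3,4,5,6,7,8,9,10,11,12,13,14,15,16,17,18,19,20,21,22,23,24,25,26,27,28,29,30,31}
step 8: r1 <- (12 + (r1 + tid))      {0,1,2,3,4,5,6,7,8,9,10,11,12,13,14,15,16,17,18,19,20,21,22,23,24,25,26,27,28,29,30,31}
step 9: r0 <- (7 - (tid % 4))        {0,1,2,3,4,5,6,7,8,9,10,11,12,13,14,15,16,17,18,19,20,21,22,23,24,25,26,27,28,29,30,31}
step 10: r0 <- (r1 * max(-4, -3))     {0,1,2,3,4,5,6,7,8,9,10,11,12,13,14,15,16,17,18,19,20,21,22,23,24,25,26,27,28,29,30,31}
step 11: r0 <- r1                     {0,1,2,3,4,5,6,7,8,9,10,11,12,13,14,15,16,17,18,19,20,21,22,23,24,25,26,27,28,29,30,31}
step 12: r1 <- (7 % 2)                {0,1,2,3,4,5,6,7,8,9,10,11,12,13,14,15,16,17,18,19,20,21,22,23,24,25,26,27,28,29,30,31}

Answer: 13 steps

r1: 1,1,1,1,1,1,1,1,1,1,1,1,1,1,1,1,1,1,1,1,1,1,1,1,1,1,1,1,1,1,1,1
r0: 16,17,18,19,20,21,22,23,24,25,26,27,28,29,30,31,32,33,34,35,36,37,38,39,40,41,42,43,44,45,46,47
r3: 3,3,3,3,3,3,3,3,3,3,3,3,3,3,3,3,3,-90,-95,-100,-105,-110,-115,-120,-125,-130,-135,-140,-145,-150,-155,-160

steps = 13; useful = 352; efficiency = 352/416 = 11/13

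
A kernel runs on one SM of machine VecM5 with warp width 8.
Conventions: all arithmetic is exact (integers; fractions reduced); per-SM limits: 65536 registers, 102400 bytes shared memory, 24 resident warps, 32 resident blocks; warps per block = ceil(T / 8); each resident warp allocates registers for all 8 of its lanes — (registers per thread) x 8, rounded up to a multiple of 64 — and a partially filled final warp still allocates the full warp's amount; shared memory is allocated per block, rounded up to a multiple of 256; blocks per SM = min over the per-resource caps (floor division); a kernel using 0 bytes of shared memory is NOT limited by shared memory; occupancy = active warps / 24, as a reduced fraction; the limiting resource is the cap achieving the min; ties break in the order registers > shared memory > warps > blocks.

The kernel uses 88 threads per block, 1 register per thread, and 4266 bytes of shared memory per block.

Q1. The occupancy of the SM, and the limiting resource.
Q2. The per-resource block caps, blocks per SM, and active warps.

Answer: occupancy 11/12, limited by warps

registers: 93 blocks
shared memory: 23 blocks
warps: 2 blocks
blocks: 32 blocks

Answer: 2 blocks, 22 active warps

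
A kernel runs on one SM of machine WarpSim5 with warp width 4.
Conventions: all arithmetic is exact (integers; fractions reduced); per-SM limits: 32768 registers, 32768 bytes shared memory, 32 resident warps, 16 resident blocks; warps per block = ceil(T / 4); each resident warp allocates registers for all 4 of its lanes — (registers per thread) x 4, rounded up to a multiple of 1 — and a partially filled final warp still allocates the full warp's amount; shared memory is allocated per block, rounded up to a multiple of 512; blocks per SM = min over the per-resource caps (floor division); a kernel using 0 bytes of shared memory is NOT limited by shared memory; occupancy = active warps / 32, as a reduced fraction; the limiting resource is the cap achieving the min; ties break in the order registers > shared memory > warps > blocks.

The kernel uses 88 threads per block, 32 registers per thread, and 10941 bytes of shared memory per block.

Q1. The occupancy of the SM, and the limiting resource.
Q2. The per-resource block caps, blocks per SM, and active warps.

Answer: occupancy 11/16, limited by warps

registers: 11 blocks
shared memory: 2 blocks
warps: 1 block
blocks: 16 blocks

Answer: 1 block, 22 active warps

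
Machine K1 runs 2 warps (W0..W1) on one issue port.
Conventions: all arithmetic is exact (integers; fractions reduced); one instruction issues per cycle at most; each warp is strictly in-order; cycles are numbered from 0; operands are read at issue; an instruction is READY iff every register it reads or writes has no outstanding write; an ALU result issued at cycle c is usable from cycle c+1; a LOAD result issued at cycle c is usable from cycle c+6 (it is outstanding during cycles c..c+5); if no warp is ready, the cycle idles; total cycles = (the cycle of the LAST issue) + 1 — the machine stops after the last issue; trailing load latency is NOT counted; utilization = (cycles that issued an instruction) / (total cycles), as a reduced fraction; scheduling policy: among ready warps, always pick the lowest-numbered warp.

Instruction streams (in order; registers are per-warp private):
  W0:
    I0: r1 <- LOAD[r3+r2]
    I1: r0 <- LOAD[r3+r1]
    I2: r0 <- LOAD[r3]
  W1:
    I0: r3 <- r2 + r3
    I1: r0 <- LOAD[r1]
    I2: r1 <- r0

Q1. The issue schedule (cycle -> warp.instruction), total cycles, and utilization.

cycle 0: W0.I0
cycle 1: W1.I0
cycle 2: W1.I1
cycle 3: idle
cycle 4: idle
cycle 5: idle
cycle 6: W0.I1
cycle 7: idle
cycle 8: W1.I2
cycle 9: idle
cycle 10: idle
cycle 11: idle
cycle 12: W0.I2

Answer: 13 cycles, utilization 6/13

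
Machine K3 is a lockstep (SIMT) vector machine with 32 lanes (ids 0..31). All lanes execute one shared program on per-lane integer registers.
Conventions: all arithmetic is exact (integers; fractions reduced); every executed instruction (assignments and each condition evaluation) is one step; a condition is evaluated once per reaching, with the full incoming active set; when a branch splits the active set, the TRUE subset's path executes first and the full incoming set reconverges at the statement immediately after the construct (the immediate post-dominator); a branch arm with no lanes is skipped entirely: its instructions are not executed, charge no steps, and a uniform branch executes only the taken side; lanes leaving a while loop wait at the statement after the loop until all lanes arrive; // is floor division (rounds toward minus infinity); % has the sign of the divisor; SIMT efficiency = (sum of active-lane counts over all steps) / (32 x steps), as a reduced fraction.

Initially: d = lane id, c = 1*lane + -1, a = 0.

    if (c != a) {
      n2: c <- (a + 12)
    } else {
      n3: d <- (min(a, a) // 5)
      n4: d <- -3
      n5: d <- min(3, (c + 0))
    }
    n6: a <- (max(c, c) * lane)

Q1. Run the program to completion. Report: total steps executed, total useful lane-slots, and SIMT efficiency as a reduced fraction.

Answer: 6 steps, 98 useful, 49/96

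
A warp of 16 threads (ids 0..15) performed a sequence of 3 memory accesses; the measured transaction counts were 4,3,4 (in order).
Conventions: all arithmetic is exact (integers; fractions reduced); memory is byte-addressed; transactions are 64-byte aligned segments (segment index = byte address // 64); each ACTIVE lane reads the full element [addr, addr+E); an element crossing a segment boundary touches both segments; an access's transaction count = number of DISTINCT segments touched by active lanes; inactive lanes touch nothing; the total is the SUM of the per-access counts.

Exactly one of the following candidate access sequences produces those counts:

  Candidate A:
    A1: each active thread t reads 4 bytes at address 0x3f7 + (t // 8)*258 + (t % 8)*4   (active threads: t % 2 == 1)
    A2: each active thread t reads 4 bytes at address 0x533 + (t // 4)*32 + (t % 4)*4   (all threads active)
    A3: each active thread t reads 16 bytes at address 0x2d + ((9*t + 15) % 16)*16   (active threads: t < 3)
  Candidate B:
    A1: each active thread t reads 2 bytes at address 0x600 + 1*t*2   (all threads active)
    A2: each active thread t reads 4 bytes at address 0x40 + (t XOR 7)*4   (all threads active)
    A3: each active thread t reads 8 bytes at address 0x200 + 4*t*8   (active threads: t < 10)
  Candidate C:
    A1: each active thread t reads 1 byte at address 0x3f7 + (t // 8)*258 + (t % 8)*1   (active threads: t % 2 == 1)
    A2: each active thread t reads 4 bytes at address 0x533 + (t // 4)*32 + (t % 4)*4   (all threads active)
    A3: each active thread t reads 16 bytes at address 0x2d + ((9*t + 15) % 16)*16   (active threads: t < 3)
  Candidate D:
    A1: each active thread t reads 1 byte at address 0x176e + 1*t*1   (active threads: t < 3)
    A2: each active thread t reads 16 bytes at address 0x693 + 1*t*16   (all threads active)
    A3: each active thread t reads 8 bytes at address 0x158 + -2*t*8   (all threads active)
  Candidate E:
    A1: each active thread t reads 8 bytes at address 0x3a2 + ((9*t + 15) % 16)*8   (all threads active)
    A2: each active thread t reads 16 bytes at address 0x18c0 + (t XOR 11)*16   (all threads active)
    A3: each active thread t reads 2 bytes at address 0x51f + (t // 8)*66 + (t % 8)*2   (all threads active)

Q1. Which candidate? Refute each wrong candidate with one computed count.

B: A1 gives 1 transaction, not 4
C: A1 gives 3 transactions, not 4
D: A1 gives 1 transaction, not 4
E: A1 gives 3 transactions, not 4
A: all counts match (4,3,4)

Answer: A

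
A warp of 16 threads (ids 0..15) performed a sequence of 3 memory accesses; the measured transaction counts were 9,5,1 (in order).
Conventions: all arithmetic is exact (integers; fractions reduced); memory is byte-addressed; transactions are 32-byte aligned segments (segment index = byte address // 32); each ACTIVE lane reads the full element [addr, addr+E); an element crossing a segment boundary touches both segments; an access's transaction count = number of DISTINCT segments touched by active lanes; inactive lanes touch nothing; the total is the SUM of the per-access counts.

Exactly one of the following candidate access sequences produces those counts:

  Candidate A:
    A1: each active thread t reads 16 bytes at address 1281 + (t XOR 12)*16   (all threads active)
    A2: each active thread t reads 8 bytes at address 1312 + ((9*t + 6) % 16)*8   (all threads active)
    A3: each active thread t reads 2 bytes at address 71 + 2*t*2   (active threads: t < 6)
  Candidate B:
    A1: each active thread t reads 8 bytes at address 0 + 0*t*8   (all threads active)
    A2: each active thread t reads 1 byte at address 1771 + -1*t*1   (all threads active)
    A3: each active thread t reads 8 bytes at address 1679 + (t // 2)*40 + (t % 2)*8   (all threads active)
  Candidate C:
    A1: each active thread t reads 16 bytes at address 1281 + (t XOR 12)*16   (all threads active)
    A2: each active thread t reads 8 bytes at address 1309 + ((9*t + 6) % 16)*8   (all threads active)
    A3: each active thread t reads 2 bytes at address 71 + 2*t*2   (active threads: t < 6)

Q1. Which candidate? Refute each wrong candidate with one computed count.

A: A2 gives 4 transactions, not 5
B: A1 gives 1 transaction, not 9
C: all counts match (9,5,1)

Answer: C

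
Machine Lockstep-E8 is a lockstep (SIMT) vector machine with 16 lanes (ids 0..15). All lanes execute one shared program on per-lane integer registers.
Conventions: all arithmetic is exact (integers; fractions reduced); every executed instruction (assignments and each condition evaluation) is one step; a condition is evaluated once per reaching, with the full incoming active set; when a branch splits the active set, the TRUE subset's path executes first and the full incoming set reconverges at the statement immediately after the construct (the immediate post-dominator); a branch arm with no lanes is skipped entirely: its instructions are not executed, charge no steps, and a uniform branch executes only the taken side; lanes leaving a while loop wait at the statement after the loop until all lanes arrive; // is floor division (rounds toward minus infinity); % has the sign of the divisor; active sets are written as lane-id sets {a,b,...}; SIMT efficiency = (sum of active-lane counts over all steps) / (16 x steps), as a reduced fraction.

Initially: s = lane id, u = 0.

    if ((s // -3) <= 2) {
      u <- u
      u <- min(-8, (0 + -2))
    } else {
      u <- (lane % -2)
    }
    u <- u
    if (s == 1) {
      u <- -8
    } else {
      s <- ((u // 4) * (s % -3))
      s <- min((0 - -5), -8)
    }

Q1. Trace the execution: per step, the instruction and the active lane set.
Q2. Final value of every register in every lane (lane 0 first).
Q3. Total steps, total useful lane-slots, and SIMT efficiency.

step 0: eval ((s // -3) <= 2)        {0,1,2,3,4,5,6,7,8,9,10,11,12,13,14,15}
step 1: u <- u                       {0,1,2,3,4,5,6,7,8,9,10,11,12,13,14,15}
step 2: u <- min(-8, (0 + -2))       {0,1,2,3,4,5,6,7,8,9,10,11,12,13,14,15}
step 3: u <- u                       {0,1,2,3,4,5,6,7,8,9,10,11,12,13,14,15}
step 4: eval (s == 1)                {0,1,2,3,4,5,6,7,8,9,10,11,12,13,14,15}
step 5: u <- -8                      {1}
step 6: s <- ((u // 4) * (s % -3))   {0,2,3,4,5,6,7,8,9,10,11,12,13,14,15}
step 7: s <- min((0 - -5), -8)       {0,2,3,4,5,6,7,8,9,10,11,12,13,14,15}

Answer: 8 steps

s: -8,1,-8,-8,-8,-8,-8,-8,-8,-8,-8,-8,-8,-8,-8,-8
u: -8,-8,-8,-8,-8,-8,-8,-8,-8,-8,-8,-8,-8,-8,-8,-8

steps = 8; useful = 111; efficiency = 111/128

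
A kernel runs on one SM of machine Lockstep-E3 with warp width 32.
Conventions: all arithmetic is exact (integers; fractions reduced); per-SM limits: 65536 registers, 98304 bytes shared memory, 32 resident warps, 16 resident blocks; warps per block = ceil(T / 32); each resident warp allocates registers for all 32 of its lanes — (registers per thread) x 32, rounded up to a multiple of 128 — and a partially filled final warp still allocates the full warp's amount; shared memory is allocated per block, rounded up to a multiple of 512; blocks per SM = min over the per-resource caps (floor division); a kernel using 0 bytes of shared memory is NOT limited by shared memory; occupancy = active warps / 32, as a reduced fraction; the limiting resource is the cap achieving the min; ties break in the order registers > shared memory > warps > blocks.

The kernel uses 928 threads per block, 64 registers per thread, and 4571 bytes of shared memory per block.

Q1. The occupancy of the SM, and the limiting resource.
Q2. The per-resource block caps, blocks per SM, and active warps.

Answer: occupancy 29/32, limited by registers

registers: 1 block
shared memory: 21 blocks
warps: 1 block
blocks: 16 blocks

Answer: 1 block, 29 active warps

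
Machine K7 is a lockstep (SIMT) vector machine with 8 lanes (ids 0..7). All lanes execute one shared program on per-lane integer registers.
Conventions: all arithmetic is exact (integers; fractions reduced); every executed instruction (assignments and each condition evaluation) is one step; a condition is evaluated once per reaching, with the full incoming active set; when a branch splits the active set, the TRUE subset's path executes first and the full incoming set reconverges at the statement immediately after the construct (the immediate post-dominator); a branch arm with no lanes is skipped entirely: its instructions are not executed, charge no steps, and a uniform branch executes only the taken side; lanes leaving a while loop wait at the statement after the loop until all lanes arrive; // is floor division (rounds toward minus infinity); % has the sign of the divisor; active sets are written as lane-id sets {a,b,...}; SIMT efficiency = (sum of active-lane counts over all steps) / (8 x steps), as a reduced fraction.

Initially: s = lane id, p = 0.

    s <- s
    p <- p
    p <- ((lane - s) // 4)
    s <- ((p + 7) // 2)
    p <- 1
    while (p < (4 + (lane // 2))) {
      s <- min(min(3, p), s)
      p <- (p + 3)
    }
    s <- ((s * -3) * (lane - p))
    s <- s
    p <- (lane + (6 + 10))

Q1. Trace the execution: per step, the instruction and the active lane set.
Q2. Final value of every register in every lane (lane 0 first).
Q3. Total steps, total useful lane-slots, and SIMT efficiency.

step 0: s <- s                       {0,1,2,3,4,5,6,7}
step 1: p <- p                       {0,1,2,3,4,5,6,7}
step 2: p <- ((lane - s) // 4)       {0,1,2,3,4,5,6,7}
step 3: s <- ((p + 7) // 2)          {0,1,2,3,4,5,6,7}
step 4: p <- 1                       {0,1,2,3,4,5,6,7}
step 5: eval (p < (4 + (lane // 2))) {0,1,2,3,4,5,6,7}
step 6: s <- min(min(3, p), s)       {0,1,2,3,4,5,6,7}
step 7: p <- (p + 3)                 {0,1,2,3,4,5,6,7}
step 8: eval (p < (4 + (lane // 2))) {0,1,2,3,4,5,6,7}
step 9: s <- min(min(3, p), s)       {2,3,4,5,6,7}
step 10: p <- (p + 3)                 {2,3,4,5,6,7}
step 11: eval (p < (4 + (lane // 2))) {2,3,4,5,6,7}
step 12: s <- ((s * -3) * (lane - p)) {0,1,2,3,4,5,6,7}
step 13: s <- s                       {0,1,2,3,4,5,6,7}
step 14: p <- (lane + (6 + 10))       {0,1,2,3,4,5,6,7}

Answer: 15 steps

s: 12,9,15,12,9,6,3,0
p: 16,17,18,19,20,21,22,23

steps = 15; useful = 114; efficiency = 114/120 = 19/20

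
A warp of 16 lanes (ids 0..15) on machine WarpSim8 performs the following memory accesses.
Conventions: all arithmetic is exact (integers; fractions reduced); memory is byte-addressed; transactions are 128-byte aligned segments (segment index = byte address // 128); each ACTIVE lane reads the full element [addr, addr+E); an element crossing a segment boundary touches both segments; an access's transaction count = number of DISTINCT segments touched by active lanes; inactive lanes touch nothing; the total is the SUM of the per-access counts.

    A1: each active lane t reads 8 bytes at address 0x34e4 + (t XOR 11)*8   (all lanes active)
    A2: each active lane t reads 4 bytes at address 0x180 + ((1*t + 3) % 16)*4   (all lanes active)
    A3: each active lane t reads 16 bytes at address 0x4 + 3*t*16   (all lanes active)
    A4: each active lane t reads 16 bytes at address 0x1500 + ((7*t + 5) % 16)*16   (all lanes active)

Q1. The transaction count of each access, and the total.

A1: 2 transactions
A2: 1 transaction
A3: 6 transactions
A4: 2 transactions

Answer: 2,1,6,2; total 11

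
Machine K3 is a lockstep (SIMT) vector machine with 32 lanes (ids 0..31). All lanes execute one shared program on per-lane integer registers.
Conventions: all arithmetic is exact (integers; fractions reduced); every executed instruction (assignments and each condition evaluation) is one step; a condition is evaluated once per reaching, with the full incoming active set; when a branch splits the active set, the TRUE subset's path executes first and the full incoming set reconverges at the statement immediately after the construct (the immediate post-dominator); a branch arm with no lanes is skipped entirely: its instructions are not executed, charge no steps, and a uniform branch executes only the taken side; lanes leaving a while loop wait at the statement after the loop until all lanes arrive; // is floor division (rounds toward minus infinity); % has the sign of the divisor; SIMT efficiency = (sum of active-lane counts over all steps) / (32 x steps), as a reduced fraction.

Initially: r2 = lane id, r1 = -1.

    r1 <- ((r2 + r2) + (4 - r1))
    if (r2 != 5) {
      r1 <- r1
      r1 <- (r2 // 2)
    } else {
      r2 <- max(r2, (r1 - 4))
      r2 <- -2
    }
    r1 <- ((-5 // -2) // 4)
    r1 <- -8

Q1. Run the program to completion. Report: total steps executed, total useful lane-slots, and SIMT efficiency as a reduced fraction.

Answer: 8 steps, 192 useful, 3/4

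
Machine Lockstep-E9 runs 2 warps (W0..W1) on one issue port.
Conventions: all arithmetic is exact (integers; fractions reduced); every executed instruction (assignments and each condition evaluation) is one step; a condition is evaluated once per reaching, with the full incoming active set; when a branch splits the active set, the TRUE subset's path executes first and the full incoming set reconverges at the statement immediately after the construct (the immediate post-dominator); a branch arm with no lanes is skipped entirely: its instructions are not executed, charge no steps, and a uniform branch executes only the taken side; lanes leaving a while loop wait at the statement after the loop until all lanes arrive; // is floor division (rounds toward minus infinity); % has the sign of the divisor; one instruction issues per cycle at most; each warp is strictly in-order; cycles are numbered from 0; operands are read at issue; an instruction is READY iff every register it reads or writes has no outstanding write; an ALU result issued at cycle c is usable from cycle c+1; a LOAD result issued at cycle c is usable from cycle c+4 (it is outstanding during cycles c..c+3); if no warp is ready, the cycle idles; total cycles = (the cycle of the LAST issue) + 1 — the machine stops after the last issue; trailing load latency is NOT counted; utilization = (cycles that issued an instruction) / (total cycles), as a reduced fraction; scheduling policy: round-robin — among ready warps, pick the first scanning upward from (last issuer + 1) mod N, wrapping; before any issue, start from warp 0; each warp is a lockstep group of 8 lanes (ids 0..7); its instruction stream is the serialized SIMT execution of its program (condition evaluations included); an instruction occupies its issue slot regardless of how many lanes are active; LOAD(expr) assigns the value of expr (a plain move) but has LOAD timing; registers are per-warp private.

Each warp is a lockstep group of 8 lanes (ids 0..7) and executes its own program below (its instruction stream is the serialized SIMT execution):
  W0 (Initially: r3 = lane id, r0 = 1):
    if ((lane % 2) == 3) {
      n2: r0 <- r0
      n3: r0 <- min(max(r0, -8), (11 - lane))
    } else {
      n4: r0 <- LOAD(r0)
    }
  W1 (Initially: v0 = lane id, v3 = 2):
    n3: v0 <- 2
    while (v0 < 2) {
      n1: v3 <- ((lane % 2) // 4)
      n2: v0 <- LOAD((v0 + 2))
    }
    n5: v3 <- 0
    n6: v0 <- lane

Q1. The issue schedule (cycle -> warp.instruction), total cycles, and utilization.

cycle 0: W0.I0
cycle 1: W1.I0
cycle 2: W0.I1
cycle 3: W1.I1
cycle 4: W1.I2
cycle 5: W1.I3

Answer: 6 cycles, utilization 1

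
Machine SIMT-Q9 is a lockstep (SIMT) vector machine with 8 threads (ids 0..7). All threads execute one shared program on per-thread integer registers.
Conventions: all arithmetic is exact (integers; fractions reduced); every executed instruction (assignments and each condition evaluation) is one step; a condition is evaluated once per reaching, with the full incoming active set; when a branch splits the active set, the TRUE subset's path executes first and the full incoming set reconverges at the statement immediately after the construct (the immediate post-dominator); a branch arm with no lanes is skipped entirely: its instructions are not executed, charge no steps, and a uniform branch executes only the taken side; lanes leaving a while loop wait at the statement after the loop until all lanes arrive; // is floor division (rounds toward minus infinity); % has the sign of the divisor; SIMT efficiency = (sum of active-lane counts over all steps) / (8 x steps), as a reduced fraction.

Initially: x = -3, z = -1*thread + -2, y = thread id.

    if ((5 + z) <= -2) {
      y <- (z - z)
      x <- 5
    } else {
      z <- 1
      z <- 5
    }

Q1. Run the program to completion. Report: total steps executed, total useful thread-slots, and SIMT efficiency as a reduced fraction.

Answer: 5 steps, 24 useful, 3/5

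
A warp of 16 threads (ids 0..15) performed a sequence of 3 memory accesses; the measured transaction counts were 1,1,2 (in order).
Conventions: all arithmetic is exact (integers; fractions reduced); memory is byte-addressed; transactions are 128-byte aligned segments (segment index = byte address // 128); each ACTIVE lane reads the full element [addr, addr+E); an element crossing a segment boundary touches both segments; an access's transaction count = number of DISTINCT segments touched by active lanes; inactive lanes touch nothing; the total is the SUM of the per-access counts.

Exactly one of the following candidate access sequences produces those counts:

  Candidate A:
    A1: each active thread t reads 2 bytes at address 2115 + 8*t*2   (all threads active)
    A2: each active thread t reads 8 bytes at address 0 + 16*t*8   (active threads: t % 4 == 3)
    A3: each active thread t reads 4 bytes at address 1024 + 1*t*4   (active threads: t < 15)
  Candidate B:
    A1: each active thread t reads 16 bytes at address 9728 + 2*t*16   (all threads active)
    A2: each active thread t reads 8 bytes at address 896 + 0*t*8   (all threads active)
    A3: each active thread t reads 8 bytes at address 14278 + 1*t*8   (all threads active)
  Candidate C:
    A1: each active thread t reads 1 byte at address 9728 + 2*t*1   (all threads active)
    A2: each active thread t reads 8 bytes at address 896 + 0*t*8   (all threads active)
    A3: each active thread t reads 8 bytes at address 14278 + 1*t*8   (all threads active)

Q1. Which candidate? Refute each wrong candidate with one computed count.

A: A1 gives 3 transactions, not 1
B: A1 gives 4 transactions, not 1
C: all counts match (1,1,2)

Answer: C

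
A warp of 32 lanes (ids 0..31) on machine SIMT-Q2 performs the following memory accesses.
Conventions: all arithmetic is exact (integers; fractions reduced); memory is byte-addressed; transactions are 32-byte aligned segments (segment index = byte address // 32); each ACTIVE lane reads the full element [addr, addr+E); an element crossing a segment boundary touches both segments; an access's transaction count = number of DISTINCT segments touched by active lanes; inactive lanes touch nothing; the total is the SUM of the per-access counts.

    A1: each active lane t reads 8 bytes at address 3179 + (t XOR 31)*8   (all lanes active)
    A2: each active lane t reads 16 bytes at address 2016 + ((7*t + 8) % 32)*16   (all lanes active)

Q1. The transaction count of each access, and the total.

A1: 9 transactions
A2: 16 transactions

Answer: 9,16; total 25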